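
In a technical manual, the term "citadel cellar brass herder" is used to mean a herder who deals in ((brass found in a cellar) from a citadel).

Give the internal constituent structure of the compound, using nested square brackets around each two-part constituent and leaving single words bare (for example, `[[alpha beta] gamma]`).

[[citadel [cellar brass]] herder]

At the top level: head "herder"; modifier "citadel cellar brass".
"citadel cellar brass" → head "brass" (specifically "cellar brass"), modifier "citadel".
"cellar brass" → head "brass", modifier "cellar".
Putting it together: [[citadel [cellar brass]] herder].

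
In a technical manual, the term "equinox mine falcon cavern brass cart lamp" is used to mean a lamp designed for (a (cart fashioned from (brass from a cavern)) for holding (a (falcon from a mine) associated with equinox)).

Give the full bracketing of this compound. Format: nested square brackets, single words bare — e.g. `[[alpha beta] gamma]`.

[[[equinox [mine falcon]] [[cavern brass] cart]] lamp]

At the top level: head "lamp"; modifier "equinox mine falcon cavern brass cart".
"equinox mine falcon cavern brass cart" → head "cart" (specifically "cavern brass cart"), modifier "equinox mine falcon".
"equinox mine falcon" → head "falcon" (specifically "mine falcon"), modifier "equinox".
"mine falcon" → head "falcon", modifier "mine".
"cavern brass cart" → head "cart", modifier "cavern brass".
"cavern brass" → head "brass", modifier "cavern".
Putting it together: [[[equinox [mine falcon]] [[cavern brass] cart]] lamp].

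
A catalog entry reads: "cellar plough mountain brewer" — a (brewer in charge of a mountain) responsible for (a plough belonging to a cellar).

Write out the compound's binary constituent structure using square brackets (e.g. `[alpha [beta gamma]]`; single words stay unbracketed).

[[cellar plough] [mountain brewer]]

The outermost head in the paraphrase is "brewer" (specifically "mountain brewer"), modified by "cellar plough".
"cellar plough" → head "plough", modifier "cellar".
"mountain brewer" → head "brewer", modifier "mountain".
So the structure is [[cellar plough] [mountain brewer]].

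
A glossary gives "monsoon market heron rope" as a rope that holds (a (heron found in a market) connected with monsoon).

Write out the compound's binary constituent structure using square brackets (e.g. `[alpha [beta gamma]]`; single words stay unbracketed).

[[monsoon [market heron]] rope]

At the top level: head "rope"; modifier "monsoon market heron".
Within "monsoon market heron", the head is "heron" (specifically "market heron") and the modifier is "monsoon".
Within "market heron", the head is "heron" and the modifier is "market".
So the structure is [[monsoon [market heron]] rope].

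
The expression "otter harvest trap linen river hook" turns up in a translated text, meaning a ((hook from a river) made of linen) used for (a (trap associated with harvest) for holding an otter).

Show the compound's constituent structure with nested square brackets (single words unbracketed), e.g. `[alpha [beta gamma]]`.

[[otter [harvest trap]] [linen [river hook]]]

At the top level: head "hook" (specifically "linen river hook"); modifier "otter harvest trap".
Within "otter harvest trap", the head is "trap" (specifically "harvest trap") and the modifier is "otter".
Within "harvest trap", the head is "trap" and the modifier is "harvest".
Within "linen river hook", the head is "hook" (specifically "river hook") and the modifier is "linen".
Within "river hook", the head is "hook" and the modifier is "river".
Putting it together: [[otter [harvest trap]] [linen [river hook]]].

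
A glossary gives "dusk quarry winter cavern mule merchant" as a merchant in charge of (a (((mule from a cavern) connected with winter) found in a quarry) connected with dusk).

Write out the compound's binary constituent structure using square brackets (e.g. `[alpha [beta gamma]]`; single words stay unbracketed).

Overall it is a kind of merchant; the modifier is "dusk quarry winter cavern mule".
Inside "dusk quarry winter cavern mule": head "mule" (specifically "quarry winter cavern mule"), modifier "dusk".
Inside "quarry winter cavern mule": head "mule" (specifically "winter cavern mule"), modifier "quarry".
Inside "winter cavern mule": head "mule" (specifically "cavern mule"), modifier "winter".
Inside "cavern mule": head "mule", modifier "cavern".
Assembled: [[dusk [quarry [winter [cavern mule]]]] merchant].

[[dusk [quarry [winter [cavern mule]]]] merchant]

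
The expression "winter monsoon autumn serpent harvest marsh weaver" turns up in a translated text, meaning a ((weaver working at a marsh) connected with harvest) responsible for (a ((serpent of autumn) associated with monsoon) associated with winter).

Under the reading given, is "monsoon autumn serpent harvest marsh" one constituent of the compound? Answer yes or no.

no

The top-level split is [winter monsoon autumn serpent] [harvest marsh weaver]; the full structure is [[winter [monsoon [autumn serpent]]] [harvest [marsh weaver]]].
"monsoon autumn serpent harvest marsh" straddles a constituent boundary, so it is not a single unit.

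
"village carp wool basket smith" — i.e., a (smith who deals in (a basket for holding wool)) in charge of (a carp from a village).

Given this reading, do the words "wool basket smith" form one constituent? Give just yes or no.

yes

The paraphrase groups the words so that "wool basket smith" is one unit: it corresponds to a single parenthesized sub-phrase.
The full structure is [[village carp] [[wool basket] smith]], in which [wool basket smith] is a constituent.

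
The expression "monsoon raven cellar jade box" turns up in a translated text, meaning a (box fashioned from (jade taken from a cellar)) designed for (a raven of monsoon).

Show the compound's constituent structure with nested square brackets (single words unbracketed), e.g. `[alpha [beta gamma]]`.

At the top level: head "box" (specifically "cellar jade box"); modifier "monsoon raven".
Inside "monsoon raven": head "raven", modifier "monsoon".
Inside "cellar jade box": head "box", modifier "cellar jade".
Inside "cellar jade": head "jade", modifier "cellar".
So the structure is [[monsoon raven] [[cellar jade] box]].

[[monsoon raven] [[cellar jade] box]]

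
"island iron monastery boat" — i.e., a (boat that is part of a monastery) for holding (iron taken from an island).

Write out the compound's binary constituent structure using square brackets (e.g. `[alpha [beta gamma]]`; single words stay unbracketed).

Overall it is a kind of boat (specifically "monastery boat"); the modifier is "island iron".
Within "island iron", the head is "iron" and the modifier is "island".
Within "monastery boat", the head is "boat" and the modifier is "monastery".
So the structure is [[island iron] [monastery boat]].

[[island iron] [monastery boat]]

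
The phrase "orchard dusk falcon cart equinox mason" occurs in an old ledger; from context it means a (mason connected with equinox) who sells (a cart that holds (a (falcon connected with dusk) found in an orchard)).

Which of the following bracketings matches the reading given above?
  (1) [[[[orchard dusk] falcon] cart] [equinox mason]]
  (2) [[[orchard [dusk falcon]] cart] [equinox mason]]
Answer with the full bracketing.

[[[orchard [dusk falcon]] cart] [equinox mason]]

The paraphrase's head is the "mason" part ("equinox mason"); its modifier is "orchard dusk falcon cart".
That top-level split, carried through the inner groups, gives [[[orchard [dusk falcon]] cart] [equinox mason]].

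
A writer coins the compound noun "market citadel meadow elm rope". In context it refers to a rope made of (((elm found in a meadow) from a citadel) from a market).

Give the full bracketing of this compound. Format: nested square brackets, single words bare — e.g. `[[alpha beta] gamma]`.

At the top level: head "rope"; modifier "market citadel meadow elm".
"market citadel meadow elm" → head "elm" (specifically "citadel meadow elm"), modifier "market".
"citadel meadow elm" → head "elm" (specifically "meadow elm"), modifier "citadel".
"meadow elm" → head "elm", modifier "meadow".
Putting it together: [[market [citadel [meadow elm]]] rope].

[[market [citadel [meadow elm]]] rope]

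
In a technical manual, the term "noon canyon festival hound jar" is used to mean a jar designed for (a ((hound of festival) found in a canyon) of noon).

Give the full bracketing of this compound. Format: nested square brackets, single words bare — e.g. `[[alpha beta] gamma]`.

At the top level: head "jar"; modifier "noon canyon festival hound".
Inside "noon canyon festival hound": head "hound" (specifically "canyon festival hound"), modifier "noon".
Inside "canyon festival hound": head "hound" (specifically "festival hound"), modifier "canyon".
Inside "festival hound": head "hound", modifier "festival".
So the structure is [[noon [canyon [festival hound]]] jar].

[[noon [canyon [festival hound]]] jar]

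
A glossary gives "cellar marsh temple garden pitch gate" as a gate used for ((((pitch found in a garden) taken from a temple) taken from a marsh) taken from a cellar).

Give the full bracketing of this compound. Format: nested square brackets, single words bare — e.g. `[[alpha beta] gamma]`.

[[cellar [marsh [temple [garden pitch]]]] gate]

At the top level: head "gate"; modifier "cellar marsh temple garden pitch".
Within "cellar marsh temple garden pitch", the head is "pitch" (specifically "marsh temple garden pitch") and the modifier is "cellar".
Within "marsh temple garden pitch", the head is "pitch" (specifically "temple garden pitch") and the modifier is "marsh".
Within "temple garden pitch", the head is "pitch" (specifically "garden pitch") and the modifier is "temple".
Within "garden pitch", the head is "pitch" and the modifier is "garden".
Putting it together: [[cellar [marsh [temple [garden pitch]]]] gate].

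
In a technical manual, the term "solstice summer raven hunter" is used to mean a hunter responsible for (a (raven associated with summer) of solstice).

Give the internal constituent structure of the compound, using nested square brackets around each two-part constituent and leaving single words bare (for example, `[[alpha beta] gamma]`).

Overall it is a kind of hunter; the modifier is "solstice summer raven".
Inside "solstice summer raven": head "raven" (specifically "summer raven"), modifier "solstice".
Inside "summer raven": head "raven", modifier "summer".
Assembled: [[solstice [summer raven]] hunter].

[[solstice [summer raven]] hunter]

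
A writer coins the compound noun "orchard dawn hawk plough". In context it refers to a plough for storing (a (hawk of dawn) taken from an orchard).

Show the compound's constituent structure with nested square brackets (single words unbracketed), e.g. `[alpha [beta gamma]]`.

[[orchard [dawn hawk]] plough]

At the top level: head "plough"; modifier "orchard dawn hawk".
"orchard dawn hawk" → head "hawk" (specifically "dawn hawk"), modifier "orchard".
"dawn hawk" → head "hawk", modifier "dawn".
Putting it together: [[orchard [dawn hawk]] plough].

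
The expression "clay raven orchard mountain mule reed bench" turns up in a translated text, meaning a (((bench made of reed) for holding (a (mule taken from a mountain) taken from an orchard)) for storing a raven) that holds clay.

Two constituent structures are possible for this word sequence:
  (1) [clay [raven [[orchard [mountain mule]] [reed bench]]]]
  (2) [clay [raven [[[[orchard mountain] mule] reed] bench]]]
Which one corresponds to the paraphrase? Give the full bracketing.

[clay [raven [[orchard [mountain mule]] [reed bench]]]]

The paraphrase's head is the "bench" part ("raven orchard mountain mule reed bench"); its modifier is "clay".
That top-level split, carried through the inner groups, gives [clay [raven [[orchard [mountain mule]] [reed bench]]]].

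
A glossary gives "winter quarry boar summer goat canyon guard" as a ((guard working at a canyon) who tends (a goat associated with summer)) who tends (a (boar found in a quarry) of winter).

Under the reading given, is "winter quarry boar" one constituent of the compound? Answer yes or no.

The paraphrase groups the words so that "winter quarry boar" is one unit: it corresponds to a single parenthesized sub-phrase.
The full structure is [[winter [quarry boar]] [[summer goat] [canyon guard]]], in which [winter quarry boar] is a constituent.

yes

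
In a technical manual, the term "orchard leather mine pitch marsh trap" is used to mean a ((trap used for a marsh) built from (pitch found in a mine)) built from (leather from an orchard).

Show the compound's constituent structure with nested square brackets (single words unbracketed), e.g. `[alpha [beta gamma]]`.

At the top level: head "trap" (specifically "mine pitch marsh trap"); modifier "orchard leather".
Inside "orchard leather": head "leather", modifier "orchard".
Inside "mine pitch marsh trap": head "trap" (specifically "marsh trap"), modifier "mine pitch".
Inside "mine pitch": head "pitch", modifier "mine".
Inside "marsh trap": head "trap", modifier "marsh".
Putting it together: [[orchard leather] [[mine pitch] [marsh trap]]].

[[orchard leather] [[mine pitch] [marsh trap]]]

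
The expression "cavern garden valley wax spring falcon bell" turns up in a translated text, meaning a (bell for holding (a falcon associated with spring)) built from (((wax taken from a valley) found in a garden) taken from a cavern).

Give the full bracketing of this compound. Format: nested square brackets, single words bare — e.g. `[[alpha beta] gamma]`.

The outermost head in the paraphrase is "bell" (specifically "spring falcon bell"), modified by "cavern garden valley wax".
Inside "cavern garden valley wax": head "wax" (specifically "garden valley wax"), modifier "cavern".
Inside "garden valley wax": head "wax" (specifically "valley wax"), modifier "garden".
Inside "valley wax": head "wax", modifier "valley".
Inside "spring falcon bell": head "bell", modifier "spring falcon".
Inside "spring falcon": head "falcon", modifier "spring".
Putting it together: [[cavern [garden [valley wax]]] [[spring falcon] bell]].

[[cavern [garden [valley wax]]] [[spring falcon] bell]]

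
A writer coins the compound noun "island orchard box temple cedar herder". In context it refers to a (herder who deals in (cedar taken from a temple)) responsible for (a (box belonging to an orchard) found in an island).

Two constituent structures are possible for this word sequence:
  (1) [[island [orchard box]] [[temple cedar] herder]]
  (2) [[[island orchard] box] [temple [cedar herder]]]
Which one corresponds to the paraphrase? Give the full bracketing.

[[island [orchard box]] [[temple cedar] herder]]

The paraphrase's head is the "herder" part ("temple cedar herder"); its modifier is "island orchard box".
That top-level split, carried through the inner groups, gives [[island [orchard box]] [[temple cedar] herder]].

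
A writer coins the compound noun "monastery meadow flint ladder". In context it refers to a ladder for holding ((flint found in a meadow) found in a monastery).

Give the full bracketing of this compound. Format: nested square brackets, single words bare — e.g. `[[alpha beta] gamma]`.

At the top level: head "ladder"; modifier "monastery meadow flint".
"monastery meadow flint" → head "flint" (specifically "meadow flint"), modifier "monastery".
"meadow flint" → head "flint", modifier "meadow".
Assembled: [[monastery [meadow flint]] ladder].

[[monastery [meadow flint]] ladder]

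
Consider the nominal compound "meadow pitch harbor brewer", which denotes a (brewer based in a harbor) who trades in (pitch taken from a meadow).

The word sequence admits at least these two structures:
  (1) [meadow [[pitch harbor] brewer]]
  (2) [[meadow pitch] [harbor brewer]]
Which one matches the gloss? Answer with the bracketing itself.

[[meadow pitch] [harbor brewer]]

The paraphrase's head is the "brewer" part ("harbor brewer"); its modifier is "meadow pitch".
That top-level split, carried through the inner groups, gives [[meadow pitch] [harbor brewer]].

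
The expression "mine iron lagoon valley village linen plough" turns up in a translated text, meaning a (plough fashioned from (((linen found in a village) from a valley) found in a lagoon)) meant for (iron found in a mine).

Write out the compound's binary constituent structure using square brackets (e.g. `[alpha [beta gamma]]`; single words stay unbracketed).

[[mine iron] [[lagoon [valley [village linen]]] plough]]

Whole compound: head "plough" (specifically "lagoon valley village linen plough"), modifier "mine iron".
Inside "mine iron": head "iron", modifier "mine".
Inside "lagoon valley village linen plough": head "plough", modifier "lagoon valley village linen".
Inside "lagoon valley village linen": head "linen" (specifically "valley village linen"), modifier "lagoon".
Inside "valley village linen": head "linen" (specifically "village linen"), modifier "valley".
Inside "village linen": head "linen", modifier "village".
So the structure is [[mine iron] [[lagoon [valley [village linen]]] plough]].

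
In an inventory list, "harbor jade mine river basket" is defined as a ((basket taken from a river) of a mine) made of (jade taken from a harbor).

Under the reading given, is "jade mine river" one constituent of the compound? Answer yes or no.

The top-level split is [harbor jade] [mine river basket]; the full structure is [[harbor jade] [mine [river basket]]].
"jade mine river" straddles a constituent boundary, so it is not a single unit.

no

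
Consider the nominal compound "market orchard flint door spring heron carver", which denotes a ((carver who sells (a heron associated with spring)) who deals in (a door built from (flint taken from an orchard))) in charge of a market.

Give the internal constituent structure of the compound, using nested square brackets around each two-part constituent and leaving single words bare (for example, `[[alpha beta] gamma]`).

[market [[[orchard flint] door] [[spring heron] carver]]]

At the top level: head "carver" (specifically "orchard flint door spring heron carver"); modifier "market".
"orchard flint door spring heron carver" → head "carver" (specifically "spring heron carver"), modifier "orchard flint door".
"orchard flint door" → head "door", modifier "orchard flint".
"orchard flint" → head "flint", modifier "orchard".
"spring heron carver" → head "carver", modifier "spring heron".
"spring heron" → head "heron", modifier "spring".
Assembled: [market [[[orchard flint] door] [[spring heron] carver]]].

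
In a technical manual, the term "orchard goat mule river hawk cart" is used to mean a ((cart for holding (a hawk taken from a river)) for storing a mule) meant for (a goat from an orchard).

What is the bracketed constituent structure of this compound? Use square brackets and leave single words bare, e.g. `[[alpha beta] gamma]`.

[[orchard goat] [mule [[river hawk] cart]]]

The outermost head in the paraphrase is "cart" (specifically "mule river hawk cart"), modified by "orchard goat".
Within "orchard goat", the head is "goat" and the modifier is "orchard".
Within "mule river hawk cart", the head is "cart" (specifically "river hawk cart") and the modifier is "mule".
Within "river hawk cart", the head is "cart" and the modifier is "river hawk".
Within "river hawk", the head is "hawk" and the modifier is "river".
So the structure is [[orchard goat] [mule [[river hawk] cart]]].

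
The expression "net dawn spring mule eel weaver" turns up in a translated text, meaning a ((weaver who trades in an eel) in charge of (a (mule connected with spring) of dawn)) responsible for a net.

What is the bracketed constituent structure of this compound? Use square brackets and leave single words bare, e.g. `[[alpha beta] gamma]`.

The outermost head in the paraphrase is "weaver" (specifically "dawn spring mule eel weaver"), modified by "net".
Inside "dawn spring mule eel weaver": head "weaver" (specifically "eel weaver"), modifier "dawn spring mule".
Inside "dawn spring mule": head "mule" (specifically "spring mule"), modifier "dawn".
Inside "spring mule": head "mule", modifier "spring".
Inside "eel weaver": head "weaver", modifier "eel".
So the structure is [net [[dawn [spring mule]] [eel weaver]]].

[net [[dawn [spring mule]] [eel weaver]]]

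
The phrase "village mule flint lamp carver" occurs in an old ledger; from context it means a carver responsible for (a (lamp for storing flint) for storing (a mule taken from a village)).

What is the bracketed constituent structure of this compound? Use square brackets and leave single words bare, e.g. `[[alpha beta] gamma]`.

[[[village mule] [flint lamp]] carver]

At the top level: head "carver"; modifier "village mule flint lamp".
Within "village mule flint lamp", the head is "lamp" (specifically "flint lamp") and the modifier is "village mule".
Within "village mule", the head is "mule" and the modifier is "village".
Within "flint lamp", the head is "lamp" and the modifier is "flint".
Putting it together: [[[village mule] [flint lamp]] carver].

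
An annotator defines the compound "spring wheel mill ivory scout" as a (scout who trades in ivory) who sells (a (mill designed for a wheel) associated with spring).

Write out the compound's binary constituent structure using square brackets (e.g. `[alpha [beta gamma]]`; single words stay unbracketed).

Overall it is a kind of scout (specifically "ivory scout"); the modifier is "spring wheel mill".
Within "spring wheel mill", the head is "mill" (specifically "wheel mill") and the modifier is "spring".
Within "wheel mill", the head is "mill" and the modifier is "wheel".
Within "ivory scout", the head is "scout" and the modifier is "ivory".
Assembled: [[spring [wheel mill]] [ivory scout]].

[[spring [wheel mill]] [ivory scout]]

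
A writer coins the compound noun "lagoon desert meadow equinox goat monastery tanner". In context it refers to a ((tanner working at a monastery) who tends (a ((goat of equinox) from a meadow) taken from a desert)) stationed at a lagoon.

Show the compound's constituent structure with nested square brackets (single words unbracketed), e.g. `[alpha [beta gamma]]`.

[lagoon [[desert [meadow [equinox goat]]] [monastery tanner]]]

Whole compound: head "tanner" (specifically "desert meadow equinox goat monastery tanner"), modifier "lagoon".
Within "desert meadow equinox goat monastery tanner", the head is "tanner" (specifically "monastery tanner") and the modifier is "desert meadow equinox goat".
Within "desert meadow equinox goat", the head is "goat" (specifically "meadow equinox goat") and the modifier is "desert".
Within "meadow equinox goat", the head is "goat" (specifically "equinox goat") and the modifier is "meadow".
Within "equinox goat", the head is "goat" and the modifier is "equinox".
Within "monastery tanner", the head is "tanner" and the modifier is "monastery".
Assembled: [lagoon [[desert [meadow [equinox goat]]] [monastery tanner]]].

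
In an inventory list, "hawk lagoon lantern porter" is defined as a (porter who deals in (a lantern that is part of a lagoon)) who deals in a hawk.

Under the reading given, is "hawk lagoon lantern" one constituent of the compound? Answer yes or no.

The top-level split is [hawk] [lagoon lantern porter]; the full structure is [hawk [[lagoon lantern] porter]].
"hawk lagoon lantern" straddles a constituent boundary, so it is not a single unit.

no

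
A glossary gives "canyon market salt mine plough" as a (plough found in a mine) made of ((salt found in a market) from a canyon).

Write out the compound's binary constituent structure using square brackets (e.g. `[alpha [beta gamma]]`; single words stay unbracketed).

[[canyon [market salt]] [mine plough]]

The outermost head in the paraphrase is "plough" (specifically "mine plough"), modified by "canyon market salt".
Inside "canyon market salt": head "salt" (specifically "market salt"), modifier "canyon".
Inside "market salt": head "salt", modifier "market".
Inside "mine plough": head "plough", modifier "mine".
Putting it together: [[canyon [market salt]] [mine plough]].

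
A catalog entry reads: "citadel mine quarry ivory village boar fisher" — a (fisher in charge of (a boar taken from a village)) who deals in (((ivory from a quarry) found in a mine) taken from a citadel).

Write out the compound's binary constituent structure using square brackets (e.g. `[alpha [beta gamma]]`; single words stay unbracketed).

Overall it is a kind of fisher (specifically "village boar fisher"); the modifier is "citadel mine quarry ivory".
"citadel mine quarry ivory" → head "ivory" (specifically "mine quarry ivory"), modifier "citadel".
"mine quarry ivory" → head "ivory" (specifically "quarry ivory"), modifier "mine".
"quarry ivory" → head "ivory", modifier "quarry".
"village boar fisher" → head "fisher", modifier "village boar".
"village boar" → head "boar", modifier "village".
Assembled: [[citadel [mine [quarry ivory]]] [[village boar] fisher]].

[[citadel [mine [quarry ivory]]] [[village boar] fisher]]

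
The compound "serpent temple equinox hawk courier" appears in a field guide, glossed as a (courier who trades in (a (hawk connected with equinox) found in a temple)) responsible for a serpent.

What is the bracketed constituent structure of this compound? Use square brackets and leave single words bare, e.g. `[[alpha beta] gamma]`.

[serpent [[temple [equinox hawk]] courier]]

Overall it is a kind of courier (specifically "temple equinox hawk courier"); the modifier is "serpent".
"temple equinox hawk courier" → head "courier", modifier "temple equinox hawk".
"temple equinox hawk" → head "hawk" (specifically "equinox hawk"), modifier "temple".
"equinox hawk" → head "hawk", modifier "equinox".
Putting it together: [serpent [[temple [equinox hawk]] courier]].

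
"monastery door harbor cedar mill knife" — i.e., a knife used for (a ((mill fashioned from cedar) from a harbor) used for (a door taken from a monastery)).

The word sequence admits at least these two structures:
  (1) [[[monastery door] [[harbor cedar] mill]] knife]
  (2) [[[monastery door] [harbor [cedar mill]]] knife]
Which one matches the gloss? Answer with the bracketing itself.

The paraphrase's head is the "knife" part ("knife"); its modifier is "monastery door harbor cedar mill".
That top-level split, carried through the inner groups, gives [[[monastery door] [harbor [cedar mill]]] knife].

[[[monastery door] [harbor [cedar mill]]] knife]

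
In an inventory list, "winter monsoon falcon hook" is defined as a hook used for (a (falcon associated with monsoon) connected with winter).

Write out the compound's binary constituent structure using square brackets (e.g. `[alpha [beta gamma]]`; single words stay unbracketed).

Overall it is a kind of hook; the modifier is "winter monsoon falcon".
Inside "winter monsoon falcon": head "falcon" (specifically "monsoon falcon"), modifier "winter".
Inside "monsoon falcon": head "falcon", modifier "monsoon".
Assembled: [[winter [monsoon falcon]] hook].

[[winter [monsoon falcon]] hook]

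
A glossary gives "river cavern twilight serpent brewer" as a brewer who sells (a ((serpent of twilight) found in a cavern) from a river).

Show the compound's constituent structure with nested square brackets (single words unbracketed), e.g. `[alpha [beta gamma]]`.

At the top level: head "brewer"; modifier "river cavern twilight serpent".
Within "river cavern twilight serpent", the head is "serpent" (specifically "cavern twilight serpent") and the modifier is "river".
Within "cavern twilight serpent", the head is "serpent" (specifically "twilight serpent") and the modifier is "cavern".
Within "twilight serpent", the head is "serpent" and the modifier is "twilight".
So the structure is [[river [cavern [twilight serpent]]] brewer].

[[river [cavern [twilight serpent]]] brewer]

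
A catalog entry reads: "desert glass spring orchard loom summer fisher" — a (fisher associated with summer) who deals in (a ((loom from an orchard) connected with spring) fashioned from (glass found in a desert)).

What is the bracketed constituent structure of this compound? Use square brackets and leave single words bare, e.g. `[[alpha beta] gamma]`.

Overall it is a kind of fisher (specifically "summer fisher"); the modifier is "desert glass spring orchard loom".
Within "desert glass spring orchard loom", the head is "loom" (specifically "spring orchard loom") and the modifier is "desert glass".
Within "desert glass", the head is "glass" and the modifier is "desert".
Within "spring orchard loom", the head is "loom" (specifically "orchard loom") and the modifier is "spring".
Within "orchard loom", the head is "loom" and the modifier is "orchard".
Within "summer fisher", the head is "fisher" and the modifier is "summer".
Putting it together: [[[desert glass] [spring [orchard loom]]] [summer fisher]].

[[[desert glass] [spring [orchard loom]]] [summer fisher]]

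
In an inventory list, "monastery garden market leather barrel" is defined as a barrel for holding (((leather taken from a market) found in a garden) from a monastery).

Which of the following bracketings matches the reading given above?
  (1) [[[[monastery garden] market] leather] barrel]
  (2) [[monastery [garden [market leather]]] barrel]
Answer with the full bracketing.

[[monastery [garden [market leather]]] barrel]

The paraphrase's head is the "barrel" part ("barrel"); its modifier is "monastery garden market leather".
That top-level split, carried through the inner groups, gives [[monastery [garden [market leather]]] barrel].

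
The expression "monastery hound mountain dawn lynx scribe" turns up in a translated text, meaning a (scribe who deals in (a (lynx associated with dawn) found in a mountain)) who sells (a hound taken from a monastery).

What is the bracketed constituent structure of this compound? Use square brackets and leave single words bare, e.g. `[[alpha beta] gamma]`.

[[monastery hound] [[mountain [dawn lynx]] scribe]]

The outermost head in the paraphrase is "scribe" (specifically "mountain dawn lynx scribe"), modified by "monastery hound".
Inside "monastery hound": head "hound", modifier "monastery".
Inside "mountain dawn lynx scribe": head "scribe", modifier "mountain dawn lynx".
Inside "mountain dawn lynx": head "lynx" (specifically "dawn lynx"), modifier "mountain".
Inside "dawn lynx": head "lynx", modifier "dawn".
Putting it together: [[monastery hound] [[mountain [dawn lynx]] scribe]].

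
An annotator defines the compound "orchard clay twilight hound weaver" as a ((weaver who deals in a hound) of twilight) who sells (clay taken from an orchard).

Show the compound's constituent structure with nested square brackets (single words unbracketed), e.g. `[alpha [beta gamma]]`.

At the top level: head "weaver" (specifically "twilight hound weaver"); modifier "orchard clay".
"orchard clay" → head "clay", modifier "orchard".
"twilight hound weaver" → head "weaver" (specifically "hound weaver"), modifier "twilight".
"hound weaver" → head "weaver", modifier "hound".
Assembled: [[orchard clay] [twilight [hound weaver]]].

[[orchard clay] [twilight [hound weaver]]]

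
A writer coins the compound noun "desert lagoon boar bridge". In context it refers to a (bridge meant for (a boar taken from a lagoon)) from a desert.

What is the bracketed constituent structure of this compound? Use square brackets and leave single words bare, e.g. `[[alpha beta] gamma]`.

The outermost head in the paraphrase is "bridge" (specifically "lagoon boar bridge"), modified by "desert".
Within "lagoon boar bridge", the head is "bridge" and the modifier is "lagoon boar".
Within "lagoon boar", the head is "boar" and the modifier is "lagoon".
Putting it together: [desert [[lagoon boar] bridge]].

[desert [[lagoon boar] bridge]]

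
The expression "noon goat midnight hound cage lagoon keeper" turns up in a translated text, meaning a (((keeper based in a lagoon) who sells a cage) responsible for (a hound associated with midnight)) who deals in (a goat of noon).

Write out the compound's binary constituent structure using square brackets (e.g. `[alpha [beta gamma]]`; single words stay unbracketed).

Overall it is a kind of keeper (specifically "midnight hound cage lagoon keeper"); the modifier is "noon goat".
Inside "noon goat": head "goat", modifier "noon".
Inside "midnight hound cage lagoon keeper": head "keeper" (specifically "cage lagoon keeper"), modifier "midnight hound".
Inside "midnight hound": head "hound", modifier "midnight".
Inside "cage lagoon keeper": head "keeper" (specifically "lagoon keeper"), modifier "cage".
Inside "lagoon keeper": head "keeper", modifier "lagoon".
Putting it together: [[noon goat] [[midnight hound] [cage [lagoon keeper]]]].

[[noon goat] [[midnight hound] [cage [lagoon keeper]]]]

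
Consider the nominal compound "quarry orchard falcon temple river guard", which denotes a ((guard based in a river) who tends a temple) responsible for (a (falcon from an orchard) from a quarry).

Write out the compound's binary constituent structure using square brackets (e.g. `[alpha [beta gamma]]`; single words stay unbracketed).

Whole compound: head "guard" (specifically "temple river guard"), modifier "quarry orchard falcon".
"quarry orchard falcon" → head "falcon" (specifically "orchard falcon"), modifier "quarry".
"orchard falcon" → head "falcon", modifier "orchard".
"temple river guard" → head "guard" (specifically "river guard"), modifier "temple".
"river guard" → head "guard", modifier "river".
Assembled: [[quarry [orchard falcon]] [temple [river guard]]].

[[quarry [orchard falcon]] [temple [river guard]]]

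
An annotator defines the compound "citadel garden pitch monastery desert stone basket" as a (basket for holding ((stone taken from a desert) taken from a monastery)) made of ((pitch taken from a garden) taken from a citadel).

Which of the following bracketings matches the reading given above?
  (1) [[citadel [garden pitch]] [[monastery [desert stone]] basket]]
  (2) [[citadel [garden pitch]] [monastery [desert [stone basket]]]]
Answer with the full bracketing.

The paraphrase's head is the "basket" part ("monastery desert stone basket"); its modifier is "citadel garden pitch".
That top-level split, carried through the inner groups, gives [[citadel [garden pitch]] [[monastery [desert stone]] basket]].

[[citadel [garden pitch]] [[monastery [desert stone]] basket]]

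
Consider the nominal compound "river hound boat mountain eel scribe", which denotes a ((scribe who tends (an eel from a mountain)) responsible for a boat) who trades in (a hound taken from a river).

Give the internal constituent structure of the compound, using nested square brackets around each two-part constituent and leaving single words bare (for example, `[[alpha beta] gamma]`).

Whole compound: head "scribe" (specifically "boat mountain eel scribe"), modifier "river hound".
"river hound" → head "hound", modifier "river".
"boat mountain eel scribe" → head "scribe" (specifically "mountain eel scribe"), modifier "boat".
"mountain eel scribe" → head "scribe", modifier "mountain eel".
"mountain eel" → head "eel", modifier "mountain".
Putting it together: [[river hound] [boat [[mountain eel] scribe]]].

[[river hound] [boat [[mountain eel] scribe]]]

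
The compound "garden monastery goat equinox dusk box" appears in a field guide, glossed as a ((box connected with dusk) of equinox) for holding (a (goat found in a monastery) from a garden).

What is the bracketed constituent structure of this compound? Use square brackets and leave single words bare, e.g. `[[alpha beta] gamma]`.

Whole compound: head "box" (specifically "equinox dusk box"), modifier "garden monastery goat".
Within "garden monastery goat", the head is "goat" (specifically "monastery goat") and the modifier is "garden".
Within "monastery goat", the head is "goat" and the modifier is "monastery".
Within "equinox dusk box", the head is "box" (specifically "dusk box") and the modifier is "equinox".
Within "dusk box", the head is "box" and the modifier is "dusk".
Putting it together: [[garden [monastery goat]] [equinox [dusk box]]].

[[garden [monastery goat]] [equinox [dusk box]]]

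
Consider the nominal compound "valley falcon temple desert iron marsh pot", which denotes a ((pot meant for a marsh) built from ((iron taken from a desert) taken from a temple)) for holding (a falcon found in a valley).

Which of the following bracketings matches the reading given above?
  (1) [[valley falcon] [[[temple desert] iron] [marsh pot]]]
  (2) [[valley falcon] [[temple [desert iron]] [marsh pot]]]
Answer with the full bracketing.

[[valley falcon] [[temple [desert iron]] [marsh pot]]]

The paraphrase's head is the "pot" part ("temple desert iron marsh pot"); its modifier is "valley falcon".
That top-level split, carried through the inner groups, gives [[valley falcon] [[temple [desert iron]] [marsh pot]]].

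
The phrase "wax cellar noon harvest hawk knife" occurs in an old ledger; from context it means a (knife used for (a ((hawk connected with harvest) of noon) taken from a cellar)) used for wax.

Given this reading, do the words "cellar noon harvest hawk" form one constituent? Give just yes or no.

yes

The paraphrase groups the words so that "cellar noon harvest hawk" is one unit: it corresponds to a single parenthesized sub-phrase.
The full structure is [wax [[cellar [noon [harvest hawk]]] knife]], in which [cellar noon harvest hawk] is a constituent.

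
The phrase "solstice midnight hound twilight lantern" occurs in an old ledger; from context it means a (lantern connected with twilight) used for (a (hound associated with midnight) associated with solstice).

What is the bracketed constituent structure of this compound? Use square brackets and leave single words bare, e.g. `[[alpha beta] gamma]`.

Whole compound: head "lantern" (specifically "twilight lantern"), modifier "solstice midnight hound".
Within "solstice midnight hound", the head is "hound" (specifically "midnight hound") and the modifier is "solstice".
Within "midnight hound", the head is "hound" and the modifier is "midnight".
Within "twilight lantern", the head is "lantern" and the modifier is "twilight".
So the structure is [[solstice [midnight hound]] [twilight lantern]].

[[solstice [midnight hound]] [twilight lantern]]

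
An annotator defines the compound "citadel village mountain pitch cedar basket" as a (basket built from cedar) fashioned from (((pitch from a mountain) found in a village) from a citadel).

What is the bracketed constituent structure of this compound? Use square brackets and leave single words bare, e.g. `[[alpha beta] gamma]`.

The outermost head in the paraphrase is "basket" (specifically "cedar basket"), modified by "citadel village mountain pitch".
Within "citadel village mountain pitch", the head is "pitch" (specifically "village mountain pitch") and the modifier is "citadel".
Within "village mountain pitch", the head is "pitch" (specifically "mountain pitch") and the modifier is "village".
Within "mountain pitch", the head is "pitch" and the modifier is "mountain".
Within "cedar basket", the head is "basket" and the modifier is "cedar".
So the structure is [[citadel [village [mountain pitch]]] [cedar basket]].

[[citadel [village [mountain pitch]]] [cedar basket]]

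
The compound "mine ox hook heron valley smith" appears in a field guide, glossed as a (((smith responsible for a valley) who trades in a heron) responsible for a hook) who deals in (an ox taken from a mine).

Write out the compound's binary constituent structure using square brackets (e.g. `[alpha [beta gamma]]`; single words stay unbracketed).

[[mine ox] [hook [heron [valley smith]]]]

The outermost head in the paraphrase is "smith" (specifically "hook heron valley smith"), modified by "mine ox".
"mine ox" → head "ox", modifier "mine".
"hook heron valley smith" → head "smith" (specifically "heron valley smith"), modifier "hook".
"heron valley smith" → head "smith" (specifically "valley smith"), modifier "heron".
"valley smith" → head "smith", modifier "valley".
So the structure is [[mine ox] [hook [heron [valley smith]]]].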